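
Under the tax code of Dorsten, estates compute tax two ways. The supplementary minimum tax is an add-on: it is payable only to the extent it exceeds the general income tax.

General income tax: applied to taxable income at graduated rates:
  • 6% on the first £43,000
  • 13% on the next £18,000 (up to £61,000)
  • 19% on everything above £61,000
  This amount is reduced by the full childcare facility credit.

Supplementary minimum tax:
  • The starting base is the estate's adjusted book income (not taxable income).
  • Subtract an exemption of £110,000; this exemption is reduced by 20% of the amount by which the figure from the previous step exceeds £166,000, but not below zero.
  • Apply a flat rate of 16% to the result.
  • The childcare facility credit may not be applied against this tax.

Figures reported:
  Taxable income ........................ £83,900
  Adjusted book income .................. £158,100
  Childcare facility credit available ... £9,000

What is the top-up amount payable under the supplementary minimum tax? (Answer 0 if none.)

General income tax:
  £43,000 × 6% = £2,580
  £18,000 × 13% = £2,340
  £22,900 × 19% = £4,351
  → £9,271
  Less childcare facility credit £9,000 → £271

Supplementary minimum tax:
  Base (adjusted book income): £158,100
  Exemption: £158,100 ≤ £166,000, so full £110,000 applies
  Base: £158,100 − £110,000 = £48,100
  £48,100 × 16% = £7,696

Excess of supplementary minimum tax over general income tax: £7,696 − £271 = £7,425.

£7,425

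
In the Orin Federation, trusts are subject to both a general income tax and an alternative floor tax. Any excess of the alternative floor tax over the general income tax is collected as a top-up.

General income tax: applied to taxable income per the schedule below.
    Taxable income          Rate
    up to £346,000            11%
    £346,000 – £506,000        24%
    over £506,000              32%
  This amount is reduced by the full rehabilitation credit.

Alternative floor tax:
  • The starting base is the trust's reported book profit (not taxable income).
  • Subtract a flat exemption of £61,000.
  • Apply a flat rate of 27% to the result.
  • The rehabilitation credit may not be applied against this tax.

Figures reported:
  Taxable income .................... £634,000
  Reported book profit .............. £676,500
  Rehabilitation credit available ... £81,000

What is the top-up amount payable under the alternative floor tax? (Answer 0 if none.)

Alternative floor tax:
  Base (reported book profit): £676,500
  Less exemption £61,000 → base £615,500
  £615,500 × 27% = £166,185

General income tax:
  £346,000 × 11% = £38,060
  £160,000 × 24% = £38,400
  £128,000 × 32% = £40,960
  → £117,420
  Less rehabilitation credit £81,000 → £36,420

Excess of alternative floor tax over general income tax: £166,185 − £36,420 = £129,765.

£129,765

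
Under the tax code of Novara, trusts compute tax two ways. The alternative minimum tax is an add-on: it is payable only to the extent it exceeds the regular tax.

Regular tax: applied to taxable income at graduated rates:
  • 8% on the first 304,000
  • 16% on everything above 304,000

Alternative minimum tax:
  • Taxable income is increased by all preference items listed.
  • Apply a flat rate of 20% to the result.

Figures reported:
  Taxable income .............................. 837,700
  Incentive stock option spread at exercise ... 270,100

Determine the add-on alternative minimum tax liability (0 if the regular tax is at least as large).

Alternative minimum tax:
  Adjusted income: 837,700 + 270,100 = 1,107,800
  1,107,800 × 20% = 221,560

Regular tax:
  304,000 × 8% = 24,320
  533,700 × 16% = 85,392
  → 109,712

Excess of alternative minimum tax over regular tax: 221,560 − 109,712 = 111,848.

111,848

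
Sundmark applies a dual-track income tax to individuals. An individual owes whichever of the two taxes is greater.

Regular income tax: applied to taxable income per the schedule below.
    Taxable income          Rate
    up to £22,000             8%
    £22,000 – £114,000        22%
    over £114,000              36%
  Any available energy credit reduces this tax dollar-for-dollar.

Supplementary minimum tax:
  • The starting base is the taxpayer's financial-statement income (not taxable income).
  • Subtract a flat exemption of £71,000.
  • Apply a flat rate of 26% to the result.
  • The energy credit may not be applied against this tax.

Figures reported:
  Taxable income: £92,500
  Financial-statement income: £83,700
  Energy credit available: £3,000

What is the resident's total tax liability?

Supplementary minimum tax:
  Base (financial-statement income): £83,700
  Less exemption £71,000 → base £12,700
  £12,700 × 26% = £3,302

Regular income tax:
  £22,000 × 8% = £1,760
  £70,500 × 22% = £15,510
  → £17,270
  Less energy credit £3,000 → £14,270

£14,270 > £3,302, so the regular income tax governs.

£14,270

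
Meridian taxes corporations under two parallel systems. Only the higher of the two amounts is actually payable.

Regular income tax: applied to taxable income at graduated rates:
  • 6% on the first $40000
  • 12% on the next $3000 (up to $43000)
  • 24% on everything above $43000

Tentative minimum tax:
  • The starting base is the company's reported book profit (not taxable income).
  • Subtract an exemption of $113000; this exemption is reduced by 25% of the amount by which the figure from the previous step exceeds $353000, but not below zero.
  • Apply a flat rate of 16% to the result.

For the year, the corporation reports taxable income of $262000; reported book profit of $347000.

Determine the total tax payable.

$55320

Tentative minimum tax:
  Base (reported book profit): $347000
  Exemption: $347000 ≤ $353000, so full $113000 applies
  Base: $347000 − $113000 = $234000
  $234000 × 16% = $37440

Regular income tax:
  $40000 × 6% = $2400
  $3000 × 12% = $360
  $219000 × 24% = $52560
  → $55320

$55320 > $37440, so the regular income tax governs.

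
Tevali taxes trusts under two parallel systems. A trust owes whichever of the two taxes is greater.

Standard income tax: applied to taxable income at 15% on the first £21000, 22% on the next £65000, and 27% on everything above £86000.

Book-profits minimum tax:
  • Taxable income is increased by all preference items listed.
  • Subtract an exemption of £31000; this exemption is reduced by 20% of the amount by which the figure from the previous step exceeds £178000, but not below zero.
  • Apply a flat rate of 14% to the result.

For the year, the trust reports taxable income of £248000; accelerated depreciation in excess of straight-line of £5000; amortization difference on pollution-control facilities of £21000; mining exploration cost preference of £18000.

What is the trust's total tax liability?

£61190

Book-profits minimum tax:
  Adjusted income: £248000 + £5000 + £21000 + £18000 = £292000
  Exemption: £31000 − 20% × (£292000 − £178000) = £31000 − £22800 = £8200
  Base: £292000 − £8200 = £283800
  £283800 × 14% = £39732

Standard income tax:
  £21000 × 15% = £3150
  £65000 × 22% = £14300
  £162000 × 27% = £43740
  → £61190

£61190 > £39732, so the standard income tax governs.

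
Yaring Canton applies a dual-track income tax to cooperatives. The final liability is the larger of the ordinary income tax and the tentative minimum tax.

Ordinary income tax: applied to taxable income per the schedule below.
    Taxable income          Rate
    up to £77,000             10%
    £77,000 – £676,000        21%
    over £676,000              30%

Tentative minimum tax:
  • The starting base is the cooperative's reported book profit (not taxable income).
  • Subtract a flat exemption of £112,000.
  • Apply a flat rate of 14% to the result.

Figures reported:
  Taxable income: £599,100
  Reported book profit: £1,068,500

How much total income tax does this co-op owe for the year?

Ordinary income tax:
  £77,000 × 10% = £7,700
  £522,100 × 21% = £109,641
  → £117,341

Tentative minimum tax:
  Base (reported book profit): £1,068,500
  Less exemption £112,000 → base £956,500
  £956,500 × 14% = £133,910

£133,910 > £117,341, so the tentative minimum tax is the binding amount.

£133,910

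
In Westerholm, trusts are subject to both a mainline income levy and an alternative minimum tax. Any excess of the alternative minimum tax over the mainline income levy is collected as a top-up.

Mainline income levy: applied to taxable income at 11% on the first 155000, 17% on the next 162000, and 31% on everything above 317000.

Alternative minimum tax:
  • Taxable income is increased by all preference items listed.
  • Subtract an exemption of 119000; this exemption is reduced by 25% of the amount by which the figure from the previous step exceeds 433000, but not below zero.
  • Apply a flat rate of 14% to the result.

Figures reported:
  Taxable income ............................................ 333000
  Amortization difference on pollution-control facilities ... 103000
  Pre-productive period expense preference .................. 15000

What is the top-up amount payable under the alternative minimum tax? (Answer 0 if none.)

0

Alternative minimum tax:
  Adjusted income: 333000 + 103000 + 15000 = 451000
  Exemption: 119000 − 25% × (451000 − 433000) = 119000 − 4500 = 114500
  Base: 451000 − 114500 = 336500
  336500 × 14% = 47110

Mainline income levy:
  155000 × 11% = 17050
  162000 × 17% = 27540
  16000 × 31% = 4960
  → 49550

47110 ≤ 49550, so no add-on is due.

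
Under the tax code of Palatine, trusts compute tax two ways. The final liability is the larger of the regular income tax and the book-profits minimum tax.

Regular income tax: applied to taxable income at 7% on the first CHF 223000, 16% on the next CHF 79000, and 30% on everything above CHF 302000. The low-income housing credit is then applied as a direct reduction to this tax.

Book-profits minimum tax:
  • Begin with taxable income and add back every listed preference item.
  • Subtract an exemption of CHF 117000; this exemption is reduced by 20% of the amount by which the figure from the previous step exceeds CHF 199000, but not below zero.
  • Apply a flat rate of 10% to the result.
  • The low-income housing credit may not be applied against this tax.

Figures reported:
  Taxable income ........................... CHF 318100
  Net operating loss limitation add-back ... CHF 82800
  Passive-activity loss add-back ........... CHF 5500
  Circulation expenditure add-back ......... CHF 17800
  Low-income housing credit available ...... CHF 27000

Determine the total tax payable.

Regular income tax:
  CHF 223000 × 7% = CHF 15610
  CHF 79000 × 16% = CHF 12640
  CHF 16100 × 30% = CHF 4830
  → CHF 33080
  Less low-income housing credit CHF 27000 → CHF 6080

Book-profits minimum tax:
  Adjusted income: CHF 318100 + CHF 82800 + CHF 5500 + CHF 17800 = CHF 424200
  Exemption: CHF 117000 − 20% × (CHF 424200 − CHF 199000) = CHF 117000 − CHF 45040 = CHF 71960
  Base: CHF 424200 − CHF 71960 = CHF 352240
  CHF 352240 × 10% = CHF 35224

CHF 35224 > CHF 6080, so the book-profits minimum tax is the binding amount.

CHF 35224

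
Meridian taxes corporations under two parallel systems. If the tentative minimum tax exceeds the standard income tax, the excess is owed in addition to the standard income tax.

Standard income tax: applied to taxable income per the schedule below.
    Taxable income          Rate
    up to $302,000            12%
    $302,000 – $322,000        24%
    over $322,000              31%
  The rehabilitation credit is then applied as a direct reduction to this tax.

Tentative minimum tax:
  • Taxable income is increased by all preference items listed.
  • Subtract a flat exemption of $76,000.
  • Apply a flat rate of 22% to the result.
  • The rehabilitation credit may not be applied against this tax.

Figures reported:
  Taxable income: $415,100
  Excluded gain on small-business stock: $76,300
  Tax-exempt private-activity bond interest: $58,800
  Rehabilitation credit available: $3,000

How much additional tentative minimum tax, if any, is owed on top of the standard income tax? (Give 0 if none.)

$37,423

Tentative minimum tax:
  Adjusted income: $415,100 + $76,300 + $58,800 = $550,200
  Less exemption $76,000 → base $474,200
  $474,200 × 22% = $104,324

Standard income tax:
  $302,000 × 12% = $36,240
  $20,000 × 24% = $4,800
  $93,100 × 31% = $28,861
  → $69,901
  Less rehabilitation credit $3,000 → $66,901

Excess of tentative minimum tax over standard income tax: $104,324 − $66,901 = $37,423.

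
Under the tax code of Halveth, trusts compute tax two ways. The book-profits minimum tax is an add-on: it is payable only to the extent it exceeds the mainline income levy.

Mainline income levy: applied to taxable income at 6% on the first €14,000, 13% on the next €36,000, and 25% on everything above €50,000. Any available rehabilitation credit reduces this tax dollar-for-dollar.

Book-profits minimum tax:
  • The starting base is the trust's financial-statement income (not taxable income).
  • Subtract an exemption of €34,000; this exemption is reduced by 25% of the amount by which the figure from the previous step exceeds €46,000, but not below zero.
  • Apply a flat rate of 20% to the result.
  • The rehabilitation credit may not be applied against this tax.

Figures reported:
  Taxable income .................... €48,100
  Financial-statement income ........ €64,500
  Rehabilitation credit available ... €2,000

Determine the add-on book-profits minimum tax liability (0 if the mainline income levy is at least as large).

€3,752

Mainline income levy:
  €14,000 × 6% = €840
  €34,100 × 13% = €4,433
  → €5,273
  Less rehabilitation credit €2,000 → €3,273

Book-profits minimum tax:
  Base (financial-statement income): €64,500
  Exemption: €34,000 − 25% × (€64,500 − €46,000) = €34,000 − €4,625 = €29,375
  Base: €64,500 − €29,375 = €35,125
  €35,125 × 20% = €7,025

Excess of book-profits minimum tax over mainline income levy: €7,025 − €3,273 = €3,752.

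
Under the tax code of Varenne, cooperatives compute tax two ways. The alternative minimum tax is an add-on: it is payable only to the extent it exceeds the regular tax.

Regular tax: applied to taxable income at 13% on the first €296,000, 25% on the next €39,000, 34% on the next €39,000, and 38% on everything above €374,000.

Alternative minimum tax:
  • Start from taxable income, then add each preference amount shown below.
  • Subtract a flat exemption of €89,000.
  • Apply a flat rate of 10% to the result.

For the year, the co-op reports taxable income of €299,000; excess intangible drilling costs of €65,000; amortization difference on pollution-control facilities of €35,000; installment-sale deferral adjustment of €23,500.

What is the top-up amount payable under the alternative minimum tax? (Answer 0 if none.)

Alternative minimum tax:
  Adjusted income: €299,000 + €65,000 + €35,000 + €23,500 = €422,500
  Less exemption €89,000 → base €333,500
  €333,500 × 10% = €33,350

Regular tax:
  €296,000 × 13% = €38,480
  €3,000 × 25% = €750
  → €39,230

€33,350 ≤ €39,230, so no add-on is due.

€0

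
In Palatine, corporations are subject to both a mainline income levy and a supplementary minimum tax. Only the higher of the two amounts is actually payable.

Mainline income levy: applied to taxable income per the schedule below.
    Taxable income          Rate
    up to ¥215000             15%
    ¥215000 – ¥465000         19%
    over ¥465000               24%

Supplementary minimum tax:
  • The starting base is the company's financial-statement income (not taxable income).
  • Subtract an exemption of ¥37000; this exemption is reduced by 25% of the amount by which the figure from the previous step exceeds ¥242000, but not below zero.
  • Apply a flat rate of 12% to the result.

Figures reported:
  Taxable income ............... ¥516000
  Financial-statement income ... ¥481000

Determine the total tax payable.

¥91990

Supplementary minimum tax:
  Base (financial-statement income): ¥481000
  Exemption: 25% × (¥481000 − ¥242000) = ¥59750 ≥ ¥37000, so the exemption is fully phased out
  Base: ¥481000 − ¥0 = ¥481000
  ¥481000 × 12% = ¥57720

Mainline income levy:
  ¥215000 × 15% = ¥32250
  ¥250000 × 19% = ¥47500
  ¥51000 × 24% = ¥12240
  → ¥91990

¥91990 > ¥57720, so the mainline income levy governs.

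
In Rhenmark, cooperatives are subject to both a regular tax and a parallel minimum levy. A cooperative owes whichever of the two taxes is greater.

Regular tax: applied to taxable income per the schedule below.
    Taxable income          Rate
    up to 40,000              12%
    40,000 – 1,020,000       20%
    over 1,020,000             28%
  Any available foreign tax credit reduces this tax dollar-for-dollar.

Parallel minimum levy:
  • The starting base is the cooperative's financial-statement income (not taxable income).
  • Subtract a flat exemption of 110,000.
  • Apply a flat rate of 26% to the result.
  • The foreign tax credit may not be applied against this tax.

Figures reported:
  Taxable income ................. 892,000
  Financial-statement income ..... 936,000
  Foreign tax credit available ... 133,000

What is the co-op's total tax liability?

Parallel minimum levy:
  Base (financial-statement income): 936,000
  Less exemption 110,000 → base 826,000
  826,000 × 26% = 214,760

Regular tax:
  40,000 × 12% = 4,800
  852,000 × 20% = 170,400
  → 175,200
  Less foreign tax credit 133,000 → 42,200

214,760 > 42,200, so the parallel minimum levy is the binding amount.

214,760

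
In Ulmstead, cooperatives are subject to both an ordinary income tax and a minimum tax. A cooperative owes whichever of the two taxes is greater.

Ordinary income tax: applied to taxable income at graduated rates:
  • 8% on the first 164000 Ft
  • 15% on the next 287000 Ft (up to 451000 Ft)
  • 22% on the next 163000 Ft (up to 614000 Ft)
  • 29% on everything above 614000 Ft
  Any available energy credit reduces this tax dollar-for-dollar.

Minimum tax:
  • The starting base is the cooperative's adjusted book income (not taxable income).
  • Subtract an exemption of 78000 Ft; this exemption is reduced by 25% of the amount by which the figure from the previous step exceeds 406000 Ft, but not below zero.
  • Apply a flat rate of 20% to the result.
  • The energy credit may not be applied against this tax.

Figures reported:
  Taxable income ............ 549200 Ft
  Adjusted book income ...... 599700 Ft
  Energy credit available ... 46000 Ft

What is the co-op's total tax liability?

Ordinary income tax:
  164000 Ft × 8% = 13120 Ft
  287000 Ft × 15% = 43050 Ft
  98200 Ft × 22% = 21604 Ft
  → 77774 Ft
  Less energy credit 46000 Ft → 31774 Ft

Minimum tax:
  Base (adjusted book income): 599700 Ft
  Exemption: 78000 Ft − 25% × (599700 Ft − 406000 Ft) = 78000 Ft − 48425 Ft = 29575 Ft
  Base: 599700 Ft − 29575 Ft = 570125 Ft
  570125 Ft × 20% = 114025 Ft

114025 Ft > 31774 Ft, so the minimum tax is the binding amount.

114025 Ft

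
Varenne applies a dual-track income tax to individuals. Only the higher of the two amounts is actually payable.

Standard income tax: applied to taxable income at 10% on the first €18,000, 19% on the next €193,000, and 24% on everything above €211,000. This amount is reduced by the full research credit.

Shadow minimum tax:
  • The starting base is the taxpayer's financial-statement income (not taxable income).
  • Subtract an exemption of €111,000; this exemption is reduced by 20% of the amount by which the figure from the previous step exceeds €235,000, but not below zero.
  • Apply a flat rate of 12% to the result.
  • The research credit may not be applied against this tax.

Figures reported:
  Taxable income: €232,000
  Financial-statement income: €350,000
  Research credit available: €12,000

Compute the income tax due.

€31,510

Standard income tax:
  €18,000 × 10% = €1,800
  €193,000 × 19% = €36,670
  €21,000 × 24% = €5,040
  → €43,510
  Less research credit €12,000 → €31,510

Shadow minimum tax:
  Base (financial-statement income): €350,000
  Exemption: €111,000 − 20% × (€350,000 − €235,000) = €111,000 − €23,000 = €88,000
  Base: €350,000 − €88,000 = €262,000
  €262,000 × 12% = €31,440

€31,510 > €31,440, so the standard income tax governs.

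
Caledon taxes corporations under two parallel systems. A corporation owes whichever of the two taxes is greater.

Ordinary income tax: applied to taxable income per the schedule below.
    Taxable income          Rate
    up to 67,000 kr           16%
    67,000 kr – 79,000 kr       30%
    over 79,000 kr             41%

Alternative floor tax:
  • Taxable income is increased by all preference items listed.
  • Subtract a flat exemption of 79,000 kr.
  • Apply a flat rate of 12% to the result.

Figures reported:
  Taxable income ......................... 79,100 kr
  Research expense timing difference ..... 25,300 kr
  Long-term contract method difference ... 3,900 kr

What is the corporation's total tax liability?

Alternative floor tax:
  Adjusted income: 79,100 kr + 25,300 kr + 3,900 kr = 108,300 kr
  Less exemption 79,000 kr → base 29,300 kr
  29,300 kr × 12% = 3,516 kr

Ordinary income tax:
  67,000 kr × 16% = 10,720 kr
  12,000 kr × 30% = 3,600 kr
  100 kr × 41% = 41 kr
  → 14,361 kr

14,361 kr > 3,516 kr, so the ordinary income tax governs.

14,361 kr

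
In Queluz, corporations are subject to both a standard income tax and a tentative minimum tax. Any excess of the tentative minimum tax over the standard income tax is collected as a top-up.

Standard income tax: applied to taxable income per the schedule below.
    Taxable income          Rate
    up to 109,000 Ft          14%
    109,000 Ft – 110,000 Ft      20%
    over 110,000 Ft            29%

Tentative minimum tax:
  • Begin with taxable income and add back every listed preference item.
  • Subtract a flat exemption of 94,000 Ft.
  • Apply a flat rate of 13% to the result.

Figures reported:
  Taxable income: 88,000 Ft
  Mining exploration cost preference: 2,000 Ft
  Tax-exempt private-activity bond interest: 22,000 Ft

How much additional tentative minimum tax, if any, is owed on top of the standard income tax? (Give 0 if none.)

Tentative minimum tax:
  Adjusted income: 88,000 Ft + 2,000 Ft + 22,000 Ft = 112,000 Ft
  Less exemption 94,000 Ft → base 18,000 Ft
  18,000 Ft × 13% = 2,340 Ft

Standard income tax:
  88,000 Ft × 14% = 12,320 Ft

2,340 Ft ≤ 12,320 Ft, so no add-on is due.

0 Ft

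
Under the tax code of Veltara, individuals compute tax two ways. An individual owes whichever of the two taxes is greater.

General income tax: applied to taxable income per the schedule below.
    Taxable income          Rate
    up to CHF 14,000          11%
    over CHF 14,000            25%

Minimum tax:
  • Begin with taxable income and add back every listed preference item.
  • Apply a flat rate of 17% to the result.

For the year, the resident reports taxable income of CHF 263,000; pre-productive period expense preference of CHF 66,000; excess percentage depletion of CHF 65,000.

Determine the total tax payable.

CHF 66,980

Minimum tax:
  Adjusted income: CHF 263,000 + CHF 66,000 + CHF 65,000 = CHF 394,000
  CHF 394,000 × 17% = CHF 66,980

General income tax:
  CHF 14,000 × 11% = CHF 1,540
  CHF 249,000 × 25% = CHF 62,250
  → CHF 63,790

CHF 66,980 > CHF 63,790, so the minimum tax is the binding amount.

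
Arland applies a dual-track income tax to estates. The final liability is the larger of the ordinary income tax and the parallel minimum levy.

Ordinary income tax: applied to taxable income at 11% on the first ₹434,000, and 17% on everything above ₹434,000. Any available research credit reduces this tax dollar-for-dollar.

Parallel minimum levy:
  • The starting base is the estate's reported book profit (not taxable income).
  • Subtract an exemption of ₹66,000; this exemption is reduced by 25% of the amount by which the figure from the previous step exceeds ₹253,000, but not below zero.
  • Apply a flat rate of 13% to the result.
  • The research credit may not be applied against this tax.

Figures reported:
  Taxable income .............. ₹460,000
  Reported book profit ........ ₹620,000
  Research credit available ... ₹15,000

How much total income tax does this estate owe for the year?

₹80,600

Ordinary income tax:
  ₹434,000 × 11% = ₹47,740
  ₹26,000 × 17% = ₹4,420
  → ₹52,160
  Less research credit ₹15,000 → ₹37,160

Parallel minimum levy:
  Base (reported book profit): ₹620,000
  Exemption: 25% × (₹620,000 − ₹253,000) = ₹91,750 ≥ ₹66,000, so the exemption is fully phased out
  Base: ₹620,000 − ₹0 = ₹620,000
  ₹620,000 × 13% = ₹80,600

₹80,600 > ₹37,160, so the parallel minimum levy is the binding amount.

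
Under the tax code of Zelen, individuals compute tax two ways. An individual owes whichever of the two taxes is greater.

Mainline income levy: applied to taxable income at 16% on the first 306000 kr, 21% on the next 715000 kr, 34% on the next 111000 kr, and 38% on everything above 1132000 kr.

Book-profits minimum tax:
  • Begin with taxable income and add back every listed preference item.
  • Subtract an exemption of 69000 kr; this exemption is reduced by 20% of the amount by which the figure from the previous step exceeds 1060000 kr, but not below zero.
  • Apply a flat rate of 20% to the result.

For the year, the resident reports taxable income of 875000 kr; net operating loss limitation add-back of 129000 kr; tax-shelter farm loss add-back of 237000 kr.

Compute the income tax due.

241640 kr

Mainline income levy:
  306000 kr × 16% = 48960 kr
  569000 kr × 21% = 119490 kr
  → 168450 kr

Book-profits minimum tax:
  Adjusted income: 875000 kr + 129000 kr + 237000 kr = 1241000 kr
  Exemption: 69000 kr − 20% × (1241000 kr − 1060000 kr) = 69000 kr − 36200 kr = 32800 kr
  Base: 1241000 kr − 32800 kr = 1208200 kr
  1208200 kr × 20% = 241640 kr

241640 kr > 168450 kr, so the book-profits minimum tax is the binding amount.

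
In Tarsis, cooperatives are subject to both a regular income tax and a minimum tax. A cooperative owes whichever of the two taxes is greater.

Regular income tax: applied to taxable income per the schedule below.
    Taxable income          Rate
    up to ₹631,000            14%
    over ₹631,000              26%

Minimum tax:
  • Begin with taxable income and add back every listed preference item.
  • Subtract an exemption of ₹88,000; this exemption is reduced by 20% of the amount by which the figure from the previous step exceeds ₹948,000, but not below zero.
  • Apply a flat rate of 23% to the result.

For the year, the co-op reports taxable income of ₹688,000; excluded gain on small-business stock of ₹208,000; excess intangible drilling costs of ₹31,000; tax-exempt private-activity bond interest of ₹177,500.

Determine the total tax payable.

₹240,994

Minimum tax:
  Adjusted income: ₹688,000 + ₹208,000 + ₹31,000 + ₹177,500 = ₹1,104,500
  Exemption: ₹88,000 − 20% × (₹1,104,500 − ₹948,000) = ₹88,000 − ₹31,300 = ₹56,700
  Base: ₹1,104,500 − ₹56,700 = ₹1,047,800
  ₹1,047,800 × 23% = ₹240,994

Regular income tax:
  ₹631,000 × 14% = ₹88,340
  ₹57,000 × 26% = ₹14,820
  → ₹103,160

₹240,994 > ₹103,160, so the minimum tax is the binding amount.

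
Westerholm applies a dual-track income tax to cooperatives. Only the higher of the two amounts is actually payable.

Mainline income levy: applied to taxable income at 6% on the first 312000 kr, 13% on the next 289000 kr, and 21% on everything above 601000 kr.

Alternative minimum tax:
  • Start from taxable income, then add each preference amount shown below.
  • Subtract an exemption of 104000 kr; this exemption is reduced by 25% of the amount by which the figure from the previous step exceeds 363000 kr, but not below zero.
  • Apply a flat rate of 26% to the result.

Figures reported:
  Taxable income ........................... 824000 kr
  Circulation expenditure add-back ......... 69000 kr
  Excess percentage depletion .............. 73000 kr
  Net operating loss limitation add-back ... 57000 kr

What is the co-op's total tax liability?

265980 kr

Mainline income levy:
  312000 kr × 6% = 18720 kr
  289000 kr × 13% = 37570 kr
  223000 kr × 21% = 46830 kr
  → 103120 kr

Alternative minimum tax:
  Adjusted income: 824000 kr + 69000 kr + 73000 kr + 57000 kr = 1023000 kr
  Exemption: 25% × (1023000 kr − 363000 kr) = 165000 kr ≥ 104000 kr, so the exemption is fully phased out
  Base: 1023000 kr − 0 kr = 1023000 kr
  1023000 kr × 26% = 265980 kr

265980 kr > 103120 kr, so the alternative minimum tax is the binding amount.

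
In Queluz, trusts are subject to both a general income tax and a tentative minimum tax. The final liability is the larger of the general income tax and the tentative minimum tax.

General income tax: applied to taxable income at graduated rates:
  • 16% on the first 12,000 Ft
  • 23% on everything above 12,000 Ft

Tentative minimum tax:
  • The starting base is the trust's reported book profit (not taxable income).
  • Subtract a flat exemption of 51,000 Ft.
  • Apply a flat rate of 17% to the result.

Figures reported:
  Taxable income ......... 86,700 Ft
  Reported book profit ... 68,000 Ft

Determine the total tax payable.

19,101 Ft

General income tax:
  12,000 Ft × 16% = 1,920 Ft
  74,700 Ft × 23% = 17,181 Ft
  → 19,101 Ft

Tentative minimum tax:
  Base (reported book profit): 68,000 Ft
  Less exemption 51,000 Ft → base 17,000 Ft
  17,000 Ft × 17% = 2,890 Ft

19,101 Ft > 2,890 Ft, so the general income tax governs.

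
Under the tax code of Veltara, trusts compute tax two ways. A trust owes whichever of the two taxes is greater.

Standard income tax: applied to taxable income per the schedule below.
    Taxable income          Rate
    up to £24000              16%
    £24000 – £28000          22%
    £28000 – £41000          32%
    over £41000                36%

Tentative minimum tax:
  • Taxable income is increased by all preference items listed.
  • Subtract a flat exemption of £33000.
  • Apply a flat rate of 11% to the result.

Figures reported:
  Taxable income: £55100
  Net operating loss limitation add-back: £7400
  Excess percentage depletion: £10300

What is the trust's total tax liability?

£13956

Tentative minimum tax:
  Adjusted income: £55100 + £7400 + £10300 = £72800
  Less exemption £33000 → base £39800
  £39800 × 11% = £4378

Standard income tax:
  £24000 × 16% = £3840
  £4000 × 22% = £880
  £13000 × 32% = £4160
  £14100 × 36% = £5076
  → £13956

£13956 > £4378, so the standard income tax governs.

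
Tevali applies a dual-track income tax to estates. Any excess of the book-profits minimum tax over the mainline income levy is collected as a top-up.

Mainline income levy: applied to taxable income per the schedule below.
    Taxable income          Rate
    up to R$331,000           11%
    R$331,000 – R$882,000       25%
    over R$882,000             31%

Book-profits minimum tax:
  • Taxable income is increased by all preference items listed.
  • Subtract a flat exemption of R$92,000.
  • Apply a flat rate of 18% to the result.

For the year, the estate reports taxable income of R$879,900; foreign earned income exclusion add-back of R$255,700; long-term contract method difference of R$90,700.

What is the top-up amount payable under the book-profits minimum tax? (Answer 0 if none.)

R$30,539

Book-profits minimum tax:
  Adjusted income: R$879,900 + R$255,700 + R$90,700 = R$1,226,300
  Less exemption R$92,000 → base R$1,134,300
  R$1,134,300 × 18% = R$204,174

Mainline income levy:
  R$331,000 × 11% = R$36,410
  R$548,900 × 25% = R$137,225
  → R$173,635

Excess of book-profits minimum tax over mainline income levy: R$204,174 − R$173,635 = R$30,539.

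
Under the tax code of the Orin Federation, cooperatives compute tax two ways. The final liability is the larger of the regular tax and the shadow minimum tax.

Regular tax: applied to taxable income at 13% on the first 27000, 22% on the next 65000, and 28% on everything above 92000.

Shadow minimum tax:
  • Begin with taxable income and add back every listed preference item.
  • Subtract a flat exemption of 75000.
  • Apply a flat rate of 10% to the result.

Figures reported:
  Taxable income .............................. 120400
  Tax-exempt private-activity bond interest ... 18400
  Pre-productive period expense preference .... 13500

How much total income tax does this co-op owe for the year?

Regular tax:
  27000 × 13% = 3510
  65000 × 22% = 14300
  28400 × 28% = 7952
  → 25762

Shadow minimum tax:
  Adjusted income: 120400 + 18400 + 13500 = 152300
  Less exemption 75000 → base 77300
  77300 × 10% = 7730

25762 > 7730, so the regular tax governs.

25762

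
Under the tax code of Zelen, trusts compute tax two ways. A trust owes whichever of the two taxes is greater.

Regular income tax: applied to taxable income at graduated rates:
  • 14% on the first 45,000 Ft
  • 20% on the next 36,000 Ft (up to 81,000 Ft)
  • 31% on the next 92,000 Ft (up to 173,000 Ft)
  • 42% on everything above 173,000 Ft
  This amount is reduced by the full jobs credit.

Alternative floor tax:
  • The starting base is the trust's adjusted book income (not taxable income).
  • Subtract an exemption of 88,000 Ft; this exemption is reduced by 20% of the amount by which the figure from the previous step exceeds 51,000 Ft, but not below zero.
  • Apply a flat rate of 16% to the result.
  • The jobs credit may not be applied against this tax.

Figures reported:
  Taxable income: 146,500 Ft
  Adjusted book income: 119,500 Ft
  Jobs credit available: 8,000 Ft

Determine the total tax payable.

Regular income tax:
  45,000 Ft × 14% = 6,300 Ft
  36,000 Ft × 20% = 7,200 Ft
  65,500 Ft × 31% = 20,305 Ft
  → 33,805 Ft
  Less jobs credit 8,000 Ft → 25,805 Ft

Alternative floor tax:
  Base (adjusted book income): 119,500 Ft
  Exemption: 88,000 Ft − 20% × (119,500 Ft − 51,000 Ft) = 88,000 Ft − 13,700 Ft = 74,300 Ft
  Base: 119,500 Ft − 74,300 Ft = 45,200 Ft
  45,200 Ft × 16% = 7,232 Ft

25,805 Ft > 7,232 Ft, so the regular income tax governs.

25,805 Ft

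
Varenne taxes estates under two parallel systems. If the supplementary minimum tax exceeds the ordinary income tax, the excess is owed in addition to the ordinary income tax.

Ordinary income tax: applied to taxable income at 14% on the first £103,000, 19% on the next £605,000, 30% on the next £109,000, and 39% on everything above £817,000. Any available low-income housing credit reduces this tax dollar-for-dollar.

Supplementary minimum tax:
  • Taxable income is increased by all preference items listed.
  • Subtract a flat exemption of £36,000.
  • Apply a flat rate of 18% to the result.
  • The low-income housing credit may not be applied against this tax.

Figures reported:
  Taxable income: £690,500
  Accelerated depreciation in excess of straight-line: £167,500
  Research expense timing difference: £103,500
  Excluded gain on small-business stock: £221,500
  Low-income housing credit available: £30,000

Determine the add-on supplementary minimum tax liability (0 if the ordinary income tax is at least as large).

£110,415

Supplementary minimum tax:
  Adjusted income: £690,500 + £167,500 + £103,500 + £221,500 = £1,183,000
  Less exemption £36,000 → base £1,147,000
  £1,147,000 × 18% = £206,460

Ordinary income tax:
  £103,000 × 14% = £14,420
  £587,500 × 19% = £111,625
  → £126,045
  Less low-income housing credit £30,000 → £96,045

Excess of supplementary minimum tax over ordinary income tax: £206,460 − £96,045 = £110,415.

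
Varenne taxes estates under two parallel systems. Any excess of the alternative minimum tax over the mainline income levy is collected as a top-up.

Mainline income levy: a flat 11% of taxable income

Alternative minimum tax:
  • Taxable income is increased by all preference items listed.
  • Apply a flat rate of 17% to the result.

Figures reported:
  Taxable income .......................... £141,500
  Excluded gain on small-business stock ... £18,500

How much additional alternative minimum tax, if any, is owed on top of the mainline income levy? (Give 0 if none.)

£11,635

Alternative minimum tax:
  Adjusted income: £141,500 + £18,500 = £160,000
  £160,000 × 17% = £27,200

Mainline income levy:
  £141,500 × 11% = £15,565

Excess of alternative minimum tax over mainline income levy: £27,200 − £15,565 = £11,635.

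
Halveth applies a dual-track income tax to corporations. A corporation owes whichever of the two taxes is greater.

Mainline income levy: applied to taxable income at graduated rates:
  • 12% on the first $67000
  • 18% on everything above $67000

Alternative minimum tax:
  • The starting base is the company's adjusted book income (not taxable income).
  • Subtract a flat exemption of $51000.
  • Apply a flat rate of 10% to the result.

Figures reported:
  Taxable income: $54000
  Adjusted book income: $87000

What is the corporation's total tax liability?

$6480

Mainline income levy:
  $54000 × 12% = $6480

Alternative minimum tax:
  Base (adjusted book income): $87000
  Less exemption $51000 → base $36000
  $36000 × 10% = $3600

$6480 > $3600, so the mainline income levy governs.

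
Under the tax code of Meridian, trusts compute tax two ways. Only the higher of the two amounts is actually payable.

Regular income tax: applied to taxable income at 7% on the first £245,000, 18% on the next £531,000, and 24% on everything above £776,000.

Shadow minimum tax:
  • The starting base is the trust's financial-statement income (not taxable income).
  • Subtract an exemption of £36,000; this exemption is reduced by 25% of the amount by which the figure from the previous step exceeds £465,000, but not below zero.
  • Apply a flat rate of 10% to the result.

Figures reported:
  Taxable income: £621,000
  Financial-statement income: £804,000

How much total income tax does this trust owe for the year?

Shadow minimum tax:
  Base (financial-statement income): £804,000
  Exemption: 25% × (£804,000 − £465,000) = £84,750 ≥ £36,000, so the exemption is fully phased out
  Base: £804,000 − £0 = £804,000
  £804,000 × 10% = £80,400

Regular income tax:
  £245,000 × 7% = £17,150
  £376,000 × 18% = £67,680
  → £84,830

£84,830 > £80,400, so the regular income tax governs.

£84,830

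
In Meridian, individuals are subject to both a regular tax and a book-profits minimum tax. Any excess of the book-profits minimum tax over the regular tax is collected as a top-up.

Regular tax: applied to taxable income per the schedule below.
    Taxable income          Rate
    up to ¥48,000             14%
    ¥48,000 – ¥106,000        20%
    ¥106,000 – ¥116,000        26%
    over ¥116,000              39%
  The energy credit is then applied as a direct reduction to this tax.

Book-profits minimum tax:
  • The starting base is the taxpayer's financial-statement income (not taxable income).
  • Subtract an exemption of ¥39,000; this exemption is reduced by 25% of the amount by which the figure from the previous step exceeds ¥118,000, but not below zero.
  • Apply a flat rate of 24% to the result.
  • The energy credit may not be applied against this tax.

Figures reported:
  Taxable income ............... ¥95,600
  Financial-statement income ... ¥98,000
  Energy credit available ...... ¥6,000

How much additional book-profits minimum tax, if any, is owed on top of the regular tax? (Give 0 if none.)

¥3,920

Book-profits minimum tax:
  Base (financial-statement income): ¥98,000
  Exemption: ¥98,000 ≤ ¥118,000, so full ¥39,000 applies
  Base: ¥98,000 − ¥39,000 = ¥59,000
  ¥59,000 × 24% = ¥14,160

Regular tax:
  ¥48,000 × 14% = ¥6,720
  ¥47,600 × 20% = ¥9,520
  → ¥16,240
  Less energy credit ¥6,000 → ¥10,240

Excess of book-profits minimum tax over regular tax: ¥14,160 − ¥10,240 = ¥3,920.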